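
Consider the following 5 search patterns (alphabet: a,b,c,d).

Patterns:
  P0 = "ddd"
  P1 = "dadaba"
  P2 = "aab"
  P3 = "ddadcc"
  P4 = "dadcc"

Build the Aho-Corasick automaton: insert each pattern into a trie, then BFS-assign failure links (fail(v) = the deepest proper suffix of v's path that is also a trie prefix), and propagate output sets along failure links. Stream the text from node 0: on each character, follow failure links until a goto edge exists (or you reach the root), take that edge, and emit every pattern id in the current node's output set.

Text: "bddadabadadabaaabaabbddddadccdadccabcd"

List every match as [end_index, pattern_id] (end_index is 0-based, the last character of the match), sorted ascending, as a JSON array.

Build automaton:
Trie nodes:
  n0 'ε': a→9 d→1
  n1 'd': a→4 d→2
  n2 'dd': a→12 d→3
  n3 'ddd': ·  [P0 ends]
  n4 'da': d→5
  n5 'dad': a→6 c→16
  n6 'dada': b→7
  n7 'dadab': a→8
  n8 'dadaba': ·  [P1 ends]
  n9 'a': a→10
  n10 'aa': b→11
  n11 'aab': ·  [P2 ends]
  n12 'dda': d→13
  n13 'ddad': c→14
  n14 'ddadc': c→15
  n15 'ddadcc': ·  [P3 ends]
  n16 'dadc': c→17
  n17 'dadcc': ·  [P4 ends]

BFS fail/out derivation:
  n1('d'): parent n0 fail=0; on 'd' 0 → fail=0;  out ∅∪∅=∅
  n9('a'): parent n0 fail=0; on 'a' 0 → fail=0;  out ∅∪∅=∅
  n2('dd'): parent n1 fail=0; on 'd' 0 → fail=1;  out ∅∪∅=∅
  n4('da'): parent n1 fail=0; on 'a' 0 → fail=9;  out ∅∪∅=∅
  n10('aa'): parent n9 fail=0; on 'a' 0 → fail=9;  out ∅∪∅=∅
  n3('ddd'): parent n2 fail=1; on 'd' 1 → fail=2;  out {0}∪∅={0}
  n5('dad'): parent n4 fail=9; on 'd' 9→0 → fail=1;  out ∅∪∅=∅
  n11('aab'): parent n10 fail=9; on 'b' 9→0 → fail=0;  out {2}∪∅={2}
  n12('dda'): parent n2 fail=1; on 'a' 1 → fail=4;  out ∅∪∅=∅
  n6('dada'): parent n5 fail=1; on 'a' 1 → fail=4;  out ∅∪∅=∅
  n13('ddad'): parent n12 fail=4; on 'd' 4 → fail=5;  out ∅∪∅=∅
  n16('dadc'): parent n5 fail=1; on 'c' 1→0 → fail=0;  out ∅∪∅=∅
  n7('dadab'): parent n6 fail=4; on 'b' 4→9→0 → fail=0;  out ∅∪∅=∅
  n14('ddadc'): parent n13 fail=5; on 'c' 5 → fail=16;  out ∅∪∅=∅
  n17('dadcc'): parent n16 fail=0; on 'c' 0 → fail=0;  out {4}∪∅={4}
  n8('dadaba'): parent n7 fail=0; on 'a' 0 → fail=9;  out {1}∪∅={1}
  n15('ddadcc'): parent n14 fail=16; on 'c' 16 → fail=17;  out {3}∪{4}={3,4}

Run:
[0] read 'b'  n0⇒n0
[1] read 'd'  n0⇒n1
[2] read 'd'  n1⇒n2
[3] read 'a'  n2⇒n12
[4] read 'd'  n12⇒n13
[5] read 'a'  n13⇒n6 (via fail)
[6] read 'b'  n6⇒n7
[7] read 'a'  n7⇒n8  → match P1@[2:7]
[8] read 'd'  n8⇒n1 (via fail)
[9] read 'a'  n1⇒n4
[10] read 'd'  n4⇒n5
[11] read 'a'  n5⇒n6
[12] read 'b'  n6⇒n7
[13] read 'a'  n7⇒n8  → match P1@[8:13]
[14] read 'a'  n8⇒n10 (via fail)
[15] read 'a'  n10⇒n10 (via fail)
[16] read 'b'  n10⇒n11  → match P2@[14:16]
[17] read 'a'  n11⇒n9 (via fail)
[18] read 'a'  n9⇒n10
[19] read 'b'  n10⇒n11  → match P2@[17:19]
[20] read 'b'  n11⇒n0 (via fail)
[21] read 'd'  n0⇒n1
[22] read 'd'  n1⇒n2
[23] read 'd'  n2⇒n3  → match P0@[21:23]
[24] read 'd'  n3⇒n3 (via fail)  → match P0@[22:24]
[25] read 'a'  n3⇒n12 (via fail)
[26] read 'd'  n12⇒n13
[27] read 'c'  n13⇒n14
[28] read 'c'  n14⇒n15  → match P3@[23:28],P4@[24:28]
[29] read 'd'  n15⇒n1 (via fail)
[30] read 'a'  n1⇒n4
[31] read 'd'  n4⇒n5
[32] read 'c'  n5⇒n16
[33] read 'c'  n16⇒n17  → match P4@[29:33]
[34] read 'a'  n17⇒n9 (via fail)
[35] read 'b'  n9⇒n0 (via fail)
[36] read 'c'  n0⇒n0
[37] read 'd'  n0⇒n1

Matches: [[7,1],[13,1],[16,2],[19,2],[23,0],[24,0],[28,3],[28,4],[33,4]]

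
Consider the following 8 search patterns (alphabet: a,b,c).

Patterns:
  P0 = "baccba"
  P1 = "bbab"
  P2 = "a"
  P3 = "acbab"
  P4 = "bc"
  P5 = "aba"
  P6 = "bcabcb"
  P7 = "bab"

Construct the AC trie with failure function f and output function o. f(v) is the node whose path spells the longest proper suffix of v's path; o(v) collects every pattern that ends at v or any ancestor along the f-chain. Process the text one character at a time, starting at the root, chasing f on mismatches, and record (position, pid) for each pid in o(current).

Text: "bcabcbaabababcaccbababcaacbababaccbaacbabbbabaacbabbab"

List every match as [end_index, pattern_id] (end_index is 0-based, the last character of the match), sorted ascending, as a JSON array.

Build:
Trie nodes:
  0='ε' goto a→10 b→1
  1='b' goto a→2 b→7 c→15
  2='ba' goto b→22 c→3
  3='bac' goto c→4
  4='bacc' goto b→5
  5='baccb' goto a→6
  6='baccba' goto ·  [P0 ends]
  7='bb' goto a→8
  8='bba' goto b→9
  9='bbab' goto ·  [P1 ends]
  10='a' goto b→16 c→11  [P2 ends]
  11='ac' goto b→12
  12='acb' goto a→13
  13='acba' goto b→14
  14='acbab' goto ·  [P3 ends]
  15='bc' goto a→18  [P4 ends]
  16='ab' goto a→17
  17='aba' goto ·  [P5 ends]
  18='bca' goto b→19
  19='bcab' goto c→20
  20='bcabc' goto b→21
  21='bcabcb' goto ·  [P6 ends]
  22='bab' goto ·  [P7 ends]

Failure links (BFS by depth):
  fail(1) 'b': from fail(0)=0 chase 'b': 0 ⇒ 0;  out=∅∪out(0)=∅
  fail(10) 'a': from fail(0)=0 chase 'a': 0 ⇒ 0;  out={2}∪out(0)={2}
  fail(2) 'ba': from fail(1)=0 chase 'a': 0 ⇒ 10;  out=∅∪out(10)={2}
  fail(7) 'bb': from fail(1)=0 chase 'b': 0 ⇒ 1;  out=∅∪out(1)=∅
  fail(11) 'ac': from fail(10)=0 chase 'c': 0 ⇒ 0;  out=∅∪out(0)=∅
  fail(15) 'bc': from fail(1)=0 chase 'c': 0 ⇒ 0;  out={4}∪out(0)={4}
  fail(16) 'ab': from fail(10)=0 chase 'b': 0 ⇒ 1;  out=∅∪out(1)=∅
  fail(3) 'bac': from fail(2)=10 chase 'c': 10 ⇒ 11;  out=∅∪out(11)=∅
  fail(8) 'bba': from fail(7)=1 chase 'a': 1 ⇒ 2;  out=∅∪out(2)={2}
  fail(12) 'acb': from fail(11)=0 chase 'b': 0 ⇒ 1;  out=∅∪out(1)=∅
  fail(17) 'aba': from fail(16)=1 chase 'a': 1 ⇒ 2;  out={5}∪out(2)={2,5}
  fail(18) 'bca': from fail(15)=0 chase 'a': 0 ⇒ 10;  out=∅∪out(10)={2}
  fail(22) 'bab': from fail(2)=10 chase 'b': 10 ⇒ 16;  out={7}∪out(16)={7}
  fail(4) 'bacc': from fail(3)=11 chase 'c': 11→0 ⇒ 0;  out=∅∪out(0)=∅
  fail(9) 'bbab': from fail(8)=2 chase 'b': 2 ⇒ 22;  out={1}∪out(22)={1,7}
  fail(13) 'acba': from fail(12)=1 chase 'a': 1 ⇒ 2;  out=∅∪out(2)={2}
  fail(19) 'bcab': from fail(18)=10 chase 'b': 10 ⇒ 16;  out=∅∪out(16)=∅
  fail(5) 'baccb': from fail(4)=0 chase 'b': 0 ⇒ 1;  out=∅∪out(1)=∅
  fail(14) 'acbab': from fail(13)=2 chase 'b': 2 ⇒ 22;  out={3}∪out(22)={3,7}
  fail(20) 'bcabc': from fail(19)=16 chase 'c': 16→1 ⇒ 15;  out=∅∪out(15)={4}
  fail(6) 'baccba': from fail(5)=1 chase 'a': 1 ⇒ 2;  out={0}∪out(2)={0,2}
  fail(21) 'bcabcb': from fail(20)=15 chase 'b': 15→0 ⇒ 1;  out={6}∪out(1)={6}

Text stream:
pos 0 'b': at 1
pos 1 'c': at 15  → match P4@[0:1]
pos 2 'a': at 18  → match P2@[2:2]
pos 3 'b': at 19
pos 4 'c': at 20  → match P4@[3:4]
pos 5 'b': at 21  → match P6@[0:5]
pos 6 'a': at 2 (via fail)  → match P2@[6:6]
pos 7 'a': at 10 (via fail)  → match P2@[7:7]
pos 8 'b': at 16
pos 9 'a': at 17  → match P2@[9:9],P5@[7:9]
pos 10 'b': at 22 (via fail)  → match P7@[8:10]
pos 11 'a': at 17 (via fail)  → match P2@[11:11],P5@[9:11]
pos 12 'b': at 22 (via fail)  → match P7@[10:12]
pos 13 'c': at 15 (via fail)  → match P4@[12:13]
pos 14 'a': at 18  → match P2@[14:14]
pos 15 'c': at 11 (via fail)
pos 16 'c': at 0 (via fail)
pos 17 'b': at 1
pos 18 'a': at 2  → match P2@[18:18]
pos 19 'b': at 22  → match P7@[17:19]
pos 20 'a': at 17 (via fail)  → match P2@[20:20],P5@[18:20]
pos 21 'b': at 22 (via fail)  → match P7@[19:21]
pos 22 'c': at 15 (via fail)  → match P4@[21:22]
pos 23 'a': at 18  → match P2@[23:23]
pos 24 'a': at 10 (via fail)  → match P2@[24:24]
pos 25 'c': at 11
pos 26 'b': at 12
pos 27 'a': at 13  → match P2@[27:27]
pos 28 'b': at 14  → match P3@[24:28],P7@[26:28]
pos 29 'a': at 17 (via fail)  → match P2@[29:29],P5@[27:29]
pos 30 'b': at 22 (via fail)  → match P7@[28:30]
pos 31 'a': at 17 (via fail)  → match P2@[31:31],P5@[29:31]
pos 32 'c': at 3 (via fail)
pos 33 'c': at 4
pos 34 'b': at 5
pos 35 'a': at 6  → match P0@[30:35],P2@[35:35]
pos 36 'a': at 10 (via fail)  → match P2@[36:36]
pos 37 'c': at 11
pos 38 'b': at 12
pos 39 'a': at 13  → match P2@[39:39]
pos 40 'b': at 14  → match P3@[36:40],P7@[38:40]
pos 41 'b': at 7 (via fail)
pos 42 'b': at 7 (via fail)
pos 43 'a': at 8  → match P2@[43:43]
pos 44 'b': at 9  → match P1@[41:44],P7@[42:44]
pos 45 'a': at 17 (via fail)  → match P2@[45:45],P5@[43:45]
pos 46 'a': at 10 (via fail)  → match P2@[46:46]
pos 47 'c': at 11
pos 48 'b': at 12
pos 49 'a': at 13  → match P2@[49:49]
pos 50 'b': at 14  → match P3@[46:50],P7@[48:50]
pos 51 'b': at 7 (via fail)
pos 52 'a': at 8  → match P2@[52:52]
pos 53 'b': at 9  → match P1@[50:53],P7@[51:53]

Matches: [[1,4],[2,2],[4,4],[5,6],[6,2],[7,2],[9,2],[9,5],[10,7],[11,2],[11,5],[12,7],[13,4],[14,2],[18,2],[19,7],[20,2],[20,5],[21,7],[22,4],[23,2],[24,2],[27,2],[28,3],[28,7],[29,2],[29,5],[30,7],[31,2],[31,5],[35,0],[35,2],[36,2],[39,2],[40,3],[40,7],[43,2],[44,1],[44,7],[45,2],[45,5],[46,2],[49,2],[50,3],[50,7],[52,2],[53,1],[53,7]]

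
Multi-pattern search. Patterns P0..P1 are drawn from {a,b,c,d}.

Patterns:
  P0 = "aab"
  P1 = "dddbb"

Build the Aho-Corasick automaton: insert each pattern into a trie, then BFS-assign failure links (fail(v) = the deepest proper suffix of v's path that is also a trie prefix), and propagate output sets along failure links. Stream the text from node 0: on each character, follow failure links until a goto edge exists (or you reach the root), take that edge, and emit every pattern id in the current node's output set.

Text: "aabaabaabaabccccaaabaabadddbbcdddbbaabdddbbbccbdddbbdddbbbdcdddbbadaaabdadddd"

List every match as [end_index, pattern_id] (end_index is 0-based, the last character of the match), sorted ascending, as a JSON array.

Build:
Trie nodes:
  n0 'ε': a→1 d→4
  n1 'a': a→2
  n2 'aa': b→3
  n3 'aab': ·  ←P0
  n4 'd': d→5
  n5 'dd': d→6
  n6 'ddd': b→7
  n7 'dddb': b→8
  n8 'dddbb': ·  ←P1

Failure links (BFS by depth):
  n1('a'): parent n0 fail=0; on 'a' 0 → fail=0;  out ∅∪∅=∅
  n4('d'): parent n0 fail=0; on 'd' 0 → fail=0;  out ∅∪∅=∅
  n2('aa'): parent n1 fail=0; on 'a' 0 → fail=1;  out ∅∪∅=∅
  n5('dd'): parent n4 fail=0; on 'd' 0 → fail=4;  out ∅∪∅=∅
  n3('aab'): parent n2 fail=1; on 'b' 1→0 → fail=0;  out {0}∪∅={0}
  n6('ddd'): parent n5 fail=4; on 'd' 4 → fail=5;  out ∅∪∅=∅
  n7('dddb'): parent n6 fail=5; on 'b' 5→4→0 → fail=0;  out ∅∪∅=∅
  n8('dddbb'): parent n7 fail=0; on 'b' 0 → fail=0;  out {1}∪∅={1}

Text stream:
[0] read 'a'  n0⇒n1
[1] read 'a'  n1⇒n2
[2] read 'b'  n2⇒n3  ** P0@[0:2]
[3] read 'a'  n3⇒n1 (fail-walked)
[4] read 'a'  n1⇒n2
[5] read 'b'  n2⇒n3  ** P0@[3:5]
[6] read 'a'  n3⇒n1 (fail-walked)
[7] read 'a'  n1⇒n2
[8] read 'b'  n2⇒n3  ** P0@[6:8]
[9] read 'a'  n3⇒n1 (fail-walked)
[10] read 'a'  n1⇒n2
[11] read 'b'  n2⇒n3  ** P0@[9:11]
[12] read 'c'  n3⇒n0 (fail-walked)
[13] read 'c'  n0⇒n0
[14] read 'c'  n0⇒n0
[15] read 'c'  n0⇒n0
[16] read 'a'  n0⇒n1
[17] read 'a'  n1⇒n2
[18] read 'a'  n2⇒n2 (fail-walked)
[19] read 'b'  n2⇒n3  ** P0@[17:19]
[20] read 'a'  n3⇒n1 (fail-walked)
[21] read 'a'  n1⇒n2
[22] read 'b'  n2⇒n3  ** P0@[20:22]
[23] read 'a'  n3⇒n1 (fail-walked)
[24] read 'd'  n1⇒n4 (fail-walked)
[25] read 'd'  n4⇒n5
[26] read 'd'  n5⇒n6
[27] read 'b'  n6⇒n7
[28] read 'b'  n7⇒n8  ** P1@[24:28]
[29] read 'c'  n8⇒n0 (fail-walked)
[30] read 'd'  n0⇒n4
[31] read 'd'  n4⇒n5
[32] read 'd'  n5⇒n6
[33] read 'b'  n6⇒n7
[34] read 'b'  n7⇒n8  ** P1@[30:34]
[35] read 'a'  n8⇒n1 (fail-walked)
[36] read 'a'  n1⇒n2
[37] read 'b'  n2⇒n3  ** P0@[35:37]
[38] read 'd'  n3⇒n4 (fail-walked)
[39] read 'd'  n4⇒n5
[40] read 'd'  n5⇒n6
[41] read 'b'  n6⇒n7
[42] read 'b'  n7⇒n8  ** P1@[38:42]
[43] read 'b'  n8⇒n0 (fail-walked)
[44] read 'c'  n0⇒n0
[45] read 'c'  n0⇒n0
[46] read 'b'  n0⇒n0
[47] read 'd'  n0⇒n4
[48] read 'd'  n4⇒n5
[49] read 'd'  n5⇒n6
[50] read 'b'  n6⇒n7
[51] read 'b'  n7⇒n8  ** P1@[47:51]
[52] read 'd'  n8⇒n4 (fail-walked)
[53] read 'd'  n4⇒n5
[54] read 'd'  n5⇒n6
[55] read 'b'  n6⇒n7
[56] read 'b'  n7⇒n8  ** P1@[52:56]
[57] read 'b'  n8⇒n0 (fail-walked)
[58] read 'd'  n0⇒n4
[59] read 'c'  n4⇒n0 (fail-walked)
[60] read 'd'  n0⇒n4
[61] read 'd'  n4⇒n5
[62] read 'd'  n5⇒n6
[63] read 'b'  n6⇒n7
[64] read 'b'  n7⇒n8  ** P1@[60:64]
[65] read 'a'  n8⇒n1 (fail-walked)
[66] read 'd'  n1⇒n4 (fail-walked)
[67] read 'a'  n4⇒n1 (fail-walked)
[68] read 'a'  n1⇒n2
[69] read 'a'  n2⇒n2 (fail-walked)
[70] read 'b'  n2⇒n3  ** P0@[68:70]
[71] read 'd'  n3⇒n4 (fail-walked)
[72] read 'a'  n4⇒n1 (fail-walked)
[73] read 'd'  n1⇒n4 (fail-walked)
[74] read 'd'  n4⇒n5
[75] read 'd'  n5⇒n6
[76] read 'd'  n6⇒n6 (fail-walked)

Matches: [[2,0],[5,0],[8,0],[11,0],[19,0],[22,0],[28,1],[34,1],[37,0],[42,1],[51,1],[56,1],[64,1],[70,0]]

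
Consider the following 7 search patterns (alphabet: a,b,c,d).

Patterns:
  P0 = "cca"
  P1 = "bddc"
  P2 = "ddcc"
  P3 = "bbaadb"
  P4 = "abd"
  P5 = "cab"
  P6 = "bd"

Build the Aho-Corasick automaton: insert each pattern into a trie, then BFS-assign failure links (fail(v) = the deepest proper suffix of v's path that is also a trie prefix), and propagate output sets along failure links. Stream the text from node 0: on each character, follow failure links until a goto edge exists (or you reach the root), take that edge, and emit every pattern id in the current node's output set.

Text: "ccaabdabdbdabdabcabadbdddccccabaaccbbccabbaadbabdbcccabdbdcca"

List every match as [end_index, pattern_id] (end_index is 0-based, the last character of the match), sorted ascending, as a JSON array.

Construct AC machine:
Trie nodes:
  0='ε' goto a→17 b→4 c→1 d→8
  1='c' goto a→20 c→2
  2='cc' goto a→3
  3='cca' goto ·  [P0 ends]
  4='b' goto b→12 d→5
  5='bd' goto d→6  [P6 ends]
  6='bdd' goto c→7
  7='bddc' goto ·  [P1 ends]
  8='d' goto d→9
  9='dd' goto c→10
  10='ddc' goto c→11
  11='ddcc' goto ·  [P2 ends]
  12='bb' goto a→13
  13='bba' goto a→14
  14='bbaa' goto d→15
  15='bbaad' goto b→16
  16='bbaadb' goto ·  [P3 ends]
  17='a' goto b→18
  18='ab' goto d→19
  19='abd' goto ·  [P4 ends]
  20='ca' goto b→21
  21='cab' goto ·  [P5 ends]

Failure links (BFS by depth):
  fail(1) 'c': from fail(0)=0 chase 'c': 0 ⇒ 0;  out=∅∪out(0)=∅
  fail(4) 'b': from fail(0)=0 chase 'b': 0 ⇒ 0;  out=∅∪out(0)=∅
  fail(8) 'd': from fail(0)=0 chase 'd': 0 ⇒ 0;  out=∅∪out(0)=∅
  fail(17) 'a': from fail(0)=0 chase 'a': 0 ⇒ 0;  out=∅∪out(0)=∅
  fail(2) 'cc': from fail(1)=0 chase 'c': 0 ⇒ 1;  out=∅∪out(1)=∅
  fail(5) 'bd': from fail(4)=0 chase 'd': 0 ⇒ 8;  out={6}∪out(8)={6}
  fail(9) 'dd': from fail(8)=0 chase 'd': 0 ⇒ 8;  out=∅∪out(8)=∅
  fail(12) 'bb': from fail(4)=0 chase 'b': 0 ⇒ 4;  out=∅∪out(4)=∅
  fail(18) 'ab': from fail(17)=0 chase 'b': 0 ⇒ 4;  out=∅∪out(4)=∅
  fail(20) 'ca': from fail(1)=0 chase 'a': 0 ⇒ 17;  out=∅∪out(17)=∅
  fail(3) 'cca': from fail(2)=1 chase 'a': 1 ⇒ 20;  out={0}∪out(20)={0}
  fail(6) 'bdd': from fail(5)=8 chase 'd': 8 ⇒ 9;  out=∅∪out(9)=∅
  fail(10) 'ddc': from fail(9)=8 chase 'c': 8→0 ⇒ 1;  out=∅∪out(1)=∅
  fail(13) 'bba': from fail(12)=4 chase 'a': 4→0 ⇒ 17;  out=∅∪out(17)=∅
  fail(19) 'abd': from fail(18)=4 chase 'd': 4 ⇒ 5;  out={4}∪out(5)={4,6}
  fail(21) 'cab': from fail(20)=17 chase 'b': 17 ⇒ 18;  out={5}∪out(18)={5}
  fail(7) 'bddc': from fail(6)=9 chase 'c': 9 ⇒ 10;  out={1}∪out(10)={1}
  fail(11) 'ddcc': from fail(10)=1 chase 'c': 1 ⇒ 2;  out={2}∪out(2)={2}
  fail(14) 'bbaa': from fail(13)=17 chase 'a': 17→0 ⇒ 17;  out=∅∪out(17)=∅
  fail(15) 'bbaad': from fail(14)=17 chase 'd': 17→0 ⇒ 8;  out=∅∪out(8)=∅
  fail(16) 'bbaadb': from fail(15)=8 chase 'b': 8→0 ⇒ 4;  out={3}∪out(4)={3}

Scan:
i=0 'c': node 0→1
i=1 'c': node 1→2
i=2 'a': node 2→3  emit P0@[0:2]
i=3 'a': node 3→17 ·f
i=4 'b': node 17→18
i=5 'd': node 18→19  emit P4@[3:5],P6@[4:5]
i=6 'a': node 19→17 ·f
i=7 'b': node 17→18
i=8 'd': node 18→19  emit P4@[6:8],P6@[7:8]
i=9 'b': node 19→4 ·f
i=10 'd': node 4→5  emit P6@[9:10]
i=11 'a': node 5→17 ·f
i=12 'b': node 17→18
i=13 'd': node 18→19  emit P4@[11:13],P6@[12:13]
i=14 'a': node 19→17 ·f
i=15 'b': node 17→18
i=16 'c': node 18→1 ·f
i=17 'a': node 1→20
i=18 'b': node 20→21  emit P5@[16:18]
i=19 'a': node 21→17 ·f
i=20 'd': node 17→8 ·f
i=21 'b': node 8→4 ·f
i=22 'd': node 4→5  emit P6@[21:22]
i=23 'd': node 5→6
i=24 'd': node 6→9 ·f
i=25 'c': node 9→10
i=26 'c': node 10→11  emit P2@[23:26]
i=27 'c': node 11→2 ·f
i=28 'c': node 2→2 ·f
i=29 'a': node 2→3  emit P0@[27:29]
i=30 'b': node 3→21 ·f  emit P5@[28:30]
i=31 'a': node 21→17 ·f
i=32 'a': node 17→17 ·f
i=33 'c': node 17→1 ·f
i=34 'c': node 1→2
i=35 'b': node 2→4 ·f
i=36 'b': node 4→12
i=37 'c': node 12→1 ·f
i=38 'c': node 1→2
i=39 'a': node 2→3  emit P0@[37:39]
i=40 'b': node 3→21 ·f  emit P5@[38:40]
i=41 'b': node 21→12 ·f
i=42 'a': node 12→13
i=43 'a': node 13→14
i=44 'd': node 14→15
i=45 'b': node 15→16  emit P3@[40:45]
i=46 'a': node 16→17 ·f
i=47 'b': node 17→18
i=48 'd': node 18→19  emit P4@[46:48],P6@[47:48]
i=49 'b': node 19→4 ·f
i=50 'c': node 4→1 ·f
i=51 'c': node 1→2
i=52 'c': node 2→2 ·f
i=53 'a': node 2→3  emit P0@[51:53]
i=54 'b': node 3→21 ·f  emit P5@[52:54]
i=55 'd': node 21→19 ·f  emit P4@[53:55],P6@[54:55]
i=56 'b': node 19→4 ·f
i=57 'd': node 4→5  emit P6@[56:57]
i=58 'c': node 5→1 ·f
i=59 'c': node 1→2
i=60 'a': node 2→3  emit P0@[58:60]

Matches: [[2,0],[5,4],[5,6],[8,4],[8,6],[10,6],[13,4],[13,6],[18,5],[22,6],[26,2],[29,0],[30,5],[39,0],[40,5],[45,3],[48,4],[48,6],[53,0],[54,5],[55,4],[55,6],[57,6],[60,0]]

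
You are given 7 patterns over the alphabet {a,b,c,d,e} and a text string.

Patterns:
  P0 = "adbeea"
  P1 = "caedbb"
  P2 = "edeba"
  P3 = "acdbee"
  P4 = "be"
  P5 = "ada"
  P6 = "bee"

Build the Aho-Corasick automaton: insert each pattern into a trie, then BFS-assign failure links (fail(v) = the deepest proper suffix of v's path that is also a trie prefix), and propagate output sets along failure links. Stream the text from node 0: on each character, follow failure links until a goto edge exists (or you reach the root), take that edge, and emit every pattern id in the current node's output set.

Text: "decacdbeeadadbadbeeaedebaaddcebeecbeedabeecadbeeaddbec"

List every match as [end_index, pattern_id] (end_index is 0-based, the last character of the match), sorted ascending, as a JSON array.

Build:
Trie nodes:
  n0 'ε': a→1 b→23 c→7 e→13
  n1 'a': c→18 d→2
  n2 'ad': a→25 b→3
  n3 'adb': e→4
  n4 'adbe': e→5
  n5 'adbee': a→6
  n6 'adbeea': ·  ←P0
  n7 'c': a→8
  n8 'ca': e→9
  n9 'cae': d→10
  n10 'caed': b→11
  n11 'caedb': b→12
  n12 'caedbb': ·  ←P1
  n13 'e': d→14
  n14 'ed': e→15
  n15 'ede': b→16
  n16 'edeb': a→17
  n17 'edeba': ·  ←P2
  n18 'ac': d→19
  n19 'acd': b→20
  n20 'acdb': e→21
  n21 'acdbe': e→22
  n22 'acdbee': ·  ←P3
  n23 'b': e→24
  n24 'be': e→26  ←P4
  n25 'ada': ·  ←P5
  n26 'bee': ·  ←P6

Failure links (BFS by depth):
  n1('a'): parent n0 fail=0; on 'a' 0 → fail=0;  out ∅∪∅=∅
  n7('c'): parent n0 fail=0; on 'c' 0 → fail=0;  out ∅∪∅=∅
  n13('e'): parent n0 fail=0; on 'e' 0 → fail=0;  out ∅∪∅=∅
  n23('b'): parent n0 fail=0; on 'b' 0 → fail=0;  out ∅∪∅=∅
  n2('ad'): parent n1 fail=0; on 'd' 0 → fail=0;  out ∅∪∅=∅
  n8('ca'): parent n7 fail=0; on 'a' 0 → fail=1;  out ∅∪∅=∅
  n14('ed'): parent n13 fail=0; on 'd' 0 → fail=0;  out ∅∪∅=∅
  n18('ac'): parent n1 fail=0; on 'c' 0 → fail=7;  out ∅∪∅=∅
  n24('be'): parent n23 fail=0; on 'e' 0 → fail=13;  out {4}∪∅={4}
  n3('adb'): parent n2 fail=0; on 'b' 0 → fail=23;  out ∅∪∅=∅
  n9('cae'): parent n8 fail=1; on 'e' 1→0 → fail=13;  out ∅∪∅=∅
  n15('ede'): parent n14 fail=0; on 'e' 0 → fail=13;  out ∅∪∅=∅
  n19('acd'): parent n18 fail=7; on 'd' 7→0 → fail=0;  out ∅∪∅=∅
  n25('ada'): parent n2 fail=0; on 'a' 0 → fail=1;  out {5}∪∅={5}
  n26('bee'): parent n24 fail=13; on 'e' 13→0 → fail=13;  out {6}∪∅={6}
  n4('adbe'): parent n3 fail=23; on 'e' 23 → fail=24;  out ∅∪{4}={4}
  n10('caed'): parent n9 fail=13; on 'd' 13 → fail=14;  out ∅∪∅=∅
  n16('edeb'): parent n15 fail=13; on 'b' 13→0 → fail=23;  out ∅∪∅=∅
  n20('acdb'): parent n19 fail=0; on 'b' 0 → fail=23;  out ∅∪∅=∅
  n5('adbee'): parent n4 fail=24; on 'e' 24 → fail=26;  out ∅∪{6}={6}
  n11('caedb'): parent n10 fail=14; on 'b' 14→0 → fail=23;  out ∅∪∅=∅
  n17('edeba'): parent n16 fail=23; on 'a' 23→0 → fail=1;  out {2}∪∅={2}
  n21('acdbe'): parent n20 fail=23; on 'e' 23 → fail=24;  out ∅∪{4}={4}
  n6('adbeea'): parent n5 fail=26; on 'a' 26→13→0 → fail=1;  out {0}∪∅={0}
  n12('caedbb'): parent n11 fail=23; on 'b' 23→0 → fail=23;  out {1}∪∅={1}
  n22('acdbee'): parent n21 fail=24; on 'e' 24 → fail=26;  out {3}∪{6}={3,6}

Run:
[0] read 'd'  n0⇒n0
[1] read 'e'  n0⇒n13
[2] read 'c'  n13⇒n7 (via fail)
[3] read 'a'  n7⇒n8
[4] read 'c'  n8⇒n18 (via fail)
[5] read 'd'  n18⇒n19
[6] read 'b'  n19⇒n20
[7] read 'e'  n20⇒n21  emit P4@[6:7]
[8] read 'e'  n21⇒n22  emit P3@[3:8],P6@[6:8]
[9] read 'a'  n22⇒n1 (via fail)
[10] read 'd'  n1⇒n2
[11] read 'a'  n2⇒n25  emit P5@[9:11]
[12] read 'd'  n25⇒n2 (via fail)
[13] read 'b'  n2⇒n3
[14] read 'a'  n3⇒n1 (via fail)
[15] read 'd'  n1⇒n2
[16] read 'b'  n2⇒n3
[17] read 'e'  n3⇒n4  emit P4@[16:17]
[18] read 'e'  n4⇒n5  emit P6@[16:18]
[19] read 'a'  n5⇒n6  emit P0@[14:19]
[20] read 'e'  n6⇒n13 (via fail)
[21] read 'd'  n13⇒n14
[22] read 'e'  n14⇒n15
[23] read 'b'  n15⇒n16
[24] read 'a'  n16⇒n17  emit P2@[20:24]
[25] read 'a'  n17⇒n1 (via fail)
[26] read 'd'  n1⇒n2
[27] read 'd'  n2⇒n0 (via fail)
[28] read 'c'  n0⇒n7
[29] read 'e'  n7⇒n13 (via fail)
[30] read 'b'  n13⇒n23 (via fail)
[31] read 'e'  n23⇒n24  emit P4@[30:31]
[32] read 'e'  n24⇒n26  emit P6@[30:32]
[33] read 'c'  n26⇒n7 (via fail)
[34] read 'b'  n7⇒n23 (via fail)
[35] read 'e'  n23⇒n24  emit P4@[34:35]
[36] read 'e'  n24⇒n26  emit P6@[34:36]
[37] read 'd'  n26⇒n14 (via fail)
[38] read 'a'  n14⇒n1 (via fail)
[39] read 'b'  n1⇒n23 (via fail)
[40] read 'e'  n23⇒n24  emit P4@[39:40]
[41] read 'e'  n24⇒n26  emit P6@[39:41]
[42] read 'c'  n26⇒n7 (via fail)
[43] read 'a'  n7⇒n8
[44] read 'd'  n8⇒n2 (via fail)
[45] read 'b'  n2⇒n3
[46] read 'e'  n3⇒n4  emit P4@[45:46]
[47] read 'e'  n4⇒n5  emit P6@[45:47]
[48] read 'a'  n5⇒n6  emit P0@[43:48]
[49] read 'd'  n6⇒n2 (via fail)
[50] read 'd'  n2⇒n0 (via fail)
[51] read 'b'  n0⇒n23
[52] read 'e'  n23⇒n24  emit P4@[51:52]
[53] read 'c'  n24⇒n7 (via fail)

All matches (sorted): [[7,4],[8,3],[8,6],[11,5],[17,4],[18,6],[19,0],[24,2],[31,4],[32,6],[35,4],[36,6],[40,4],[41,6],[46,4],[47,6],[48,0],[52,4]]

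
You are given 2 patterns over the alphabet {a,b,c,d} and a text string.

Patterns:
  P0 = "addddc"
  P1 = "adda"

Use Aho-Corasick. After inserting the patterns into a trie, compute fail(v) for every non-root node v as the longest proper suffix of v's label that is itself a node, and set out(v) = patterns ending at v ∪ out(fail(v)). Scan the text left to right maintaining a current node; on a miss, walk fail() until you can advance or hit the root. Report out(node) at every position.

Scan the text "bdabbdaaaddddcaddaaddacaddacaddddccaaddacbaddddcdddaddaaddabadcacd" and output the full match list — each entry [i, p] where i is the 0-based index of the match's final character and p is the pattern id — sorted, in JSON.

Build automaton:
Trie nodes:
  0='ε' goto a→1
  1='a' goto d→2
  2='ad' goto d→3
  3='add' goto a→7 d→4
  4='addd' goto d→5
  5='adddd' goto c→6
  6='addddc' goto ·  ←P0
  7='adda' goto ·  ←P1

BFS fail/out derivation:
  fail(1) 'a': from fail(0)=0 chase 'a': 0 ⇒ 0;  out=∅∪out(0)=∅
  fail(2) 'ad': from fail(1)=0 chase 'd': 0 ⇒ 0;  out=∅∪out(0)=∅
  fail(3) 'add': from fail(2)=0 chase 'd': 0 ⇒ 0;  out=∅∪out(0)=∅
  fail(4) 'addd': from fail(3)=0 chase 'd': 0 ⇒ 0;  out=∅∪out(0)=∅
  fail(7) 'adda': from fail(3)=0 chase 'a': 0 ⇒ 1;  out={1}∪out(1)={1}
  fail(5) 'adddd': from fail(4)=0 chase 'd': 0 ⇒ 0;  out=∅∪out(0)=∅
  fail(6) 'addddc': from fail(5)=0 chase 'c': 0 ⇒ 0;  out={0}∪out(0)={0}

Scan:
pos 0 'b': at 0
pos 1 'd': at 0
pos 2 'a': at 1
pos 3 'b': at 0 ·f
pos 4 'b': at 0
pos 5 'd': at 0
pos 6 'a': at 1
pos 7 'a': at 1 ·f
pos 8 'a': at 1 ·f
pos 9 'd': at 2
pos 10 'd': at 3
pos 11 'd': at 4
pos 12 'd': at 5
pos 13 'c': at 6  → match P0@[8:13]
pos 14 'a': at 1 ·f
pos 15 'd': at 2
pos 16 'd': at 3
pos 17 'a': at 7  → match P1@[14:17]
pos 18 'a': at 1 ·f
pos 19 'd': at 2
pos 20 'd': at 3
pos 21 'a': at 7  → match P1@[18:21]
pos 22 'c': at 0 ·f
pos 23 'a': at 1
pos 24 'd': at 2
pos 25 'd': at 3
pos 26 'a': at 7  → match P1@[23:26]
pos 27 'c': at 0 ·f
pos 28 'a': at 1
pos 29 'd': at 2
pos 30 'd': at 3
pos 31 'd': at 4
pos 32 'd': at 5
pos 33 'c': at 6  → match P0@[28:33]
pos 34 'c': at 0 ·f
pos 35 'a': at 1
pos 36 'a': at 1 ·f
pos 37 'd': at 2
pos 38 'd': at 3
pos 39 'a': at 7  → match P1@[36:39]
pos 40 'c': at 0 ·f
pos 41 'b': at 0
pos 42 'a': at 1
pos 43 'd': at 2
pos 44 'd': at 3
pos 45 'd': at 4
pos 46 'd': at 5
pos 47 'c': at 6  → match P0@[42:47]
pos 48 'd': at 0 ·f
pos 49 'd': at 0
pos 50 'd': at 0
pos 51 'a': at 1
pos 52 'd': at 2
pos 53 'd': at 3
pos 54 'a': at 7  → match P1@[51:54]
pos 55 'a': at 1 ·f
pos 56 'd': at 2
pos 57 'd': at 3
pos 58 'a': at 7  → match P1@[55:58]
pos 59 'b': at 0 ·f
pos 60 'a': at 1
pos 61 'd': at 2
pos 62 'c': at 0 ·f
pos 63 'a': at 1
pos 64 'c': at 0 ·f
pos 65 'd': at 0

All matches (sorted): [[13,0],[17,1],[21,1],[26,1],[33,0],[39,1],[47,0],[54,1],[58,1]]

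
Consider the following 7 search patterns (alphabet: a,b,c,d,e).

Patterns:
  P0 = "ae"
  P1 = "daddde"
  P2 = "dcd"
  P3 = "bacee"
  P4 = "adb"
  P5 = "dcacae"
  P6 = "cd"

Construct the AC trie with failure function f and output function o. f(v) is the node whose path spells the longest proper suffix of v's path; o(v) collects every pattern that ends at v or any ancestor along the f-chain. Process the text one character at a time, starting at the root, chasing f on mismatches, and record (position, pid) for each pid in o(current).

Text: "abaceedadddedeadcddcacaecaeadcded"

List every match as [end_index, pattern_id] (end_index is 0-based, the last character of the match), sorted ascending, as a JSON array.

Build automaton:
Trie (insert patterns):
  0='ε' goto a→1 b→11 c→22 d→3
  1='a' goto d→16 e→2
  2='ae' goto ·  ←P0
  3='d' goto a→4 c→9
  4='da' goto d→5
  5='dad' goto d→6
  6='dadd' goto d→7
  7='daddd' goto e→8
  8='daddde' goto ·  ←P1
  9='dc' goto a→18 d→10
  10='dcd' goto ·  ←P2
  11='b' goto a→12
  12='ba' goto c→13
  13='bac' goto e→14
  14='bace' goto e→15
  15='bacee' goto ·  ←P3
  16='ad' goto b→17
  17='adb' goto ·  ←P4
  18='dca' goto c→19
  19='dcac' goto a→20
  20='dcaca' goto e→21
  21='dcacae' goto ·  ←P5
  22='c' goto d→23
  23='cd' goto ·  ←P6

Failure links (BFS by depth):
  n1('a'): parent n0 fail=0; on 'a' 0 → fail=0;  out ∅∪∅=∅
  n3('d'): parent n0 fail=0; on 'd' 0 → fail=0;  out ∅∪∅=∅
  n11('b'): parent n0 fail=0; on 'b' 0 → fail=0;  out ∅∪∅=∅
  n22('c'): parent n0 fail=0; on 'c' 0 → fail=0;  out ∅∪∅=∅
  n2('ae'): parent n1 fail=0; on 'e' 0 → fail=0;  out {0}∪∅={0}
  n4('da'): parent n3 fail=0; on 'a' 0 → fail=1;  out ∅∪∅=∅
  n9('dc'): parent n3 fail=0; on 'c' 0 → fail=22;  out ∅∪∅=∅
  n12('ba'): parent n11 fail=0; on 'a' 0 → fail=1;  out ∅∪∅=∅
  n16('ad'): parent n1 fail=0; on 'd' 0 → fail=3;  out ∅∪∅=∅
  n23('cd'): parent n22 fail=0; on 'd' 0 → fail=3;  out {6}∪∅={6}
  n5('dad'): parent n4 fail=1; on 'd' 1 → fail=16;  out ∅∪∅=∅
  n10('dcd'): parent n9 fail=22; on 'd' 22 → fail=23;  out {2}∪{6}={2,6}
  n13('bac'): parent n12 fail=1; on 'c' 1→0 → fail=22;  out ∅∪∅=∅
  n17('adb'): parent n16 fail=3; on 'b' 3→0 → fail=11;  out {4}∪∅={4}
  n18('dca'): parent n9 fail=22; on 'a' 22→0 → fail=1;  out ∅∪∅=∅
  n6('dadd'): parent n5 fail=16; on 'd' 16→3→0 → fail=3;  out ∅∪∅=∅
  n14('bace'): parent n13 fail=22; on 'e' 22→0 → fail=0;  out ∅∪∅=∅
  n19('dcac'): parent n18 fail=1; on 'c' 1→0 → fail=22;  out ∅∪∅=∅
  n7('daddd'): parent n6 fail=3; on 'd' 3→0 → fail=3;  out ∅∪∅=∅
  n15('bacee'): parent n14 fail=0; on 'e' 0 → fail=0;  out {3}∪∅={3}
  n20('dcaca'): parent n19 fail=22; on 'a' 22→0 → fail=1;  out ∅∪∅=∅
  n8('daddde'): parent n7 fail=3; on 'e' 3→0 → fail=0;  out {1}∪∅={1}
  n21('dcacae'): parent n20 fail=1; on 'e' 1 → fail=2;  out {5}∪{0}={0,5}

Text stream:
pos 0 'a': at 1
pos 1 'b': at 11 (fail-walked)
pos 2 'a': at 12
pos 3 'c': at 13
pos 4 'e': at 14
pos 5 'e': at 15  emit P3@[1:5]
pos 6 'd': at 3 (fail-walked)
pos 7 'a': at 4
pos 8 'd': at 5
pos 9 'd': at 6
pos 10 'd': at 7
pos 11 'e': at 8  emit P1@[6:11]
pos 12 'd': at 3 (fail-walked)
pos 13 'e': at 0 (fail-walked)
pos 14 'a': at 1
pos 15 'd': at 16
pos 16 'c': at 9 (fail-walked)
pos 17 'd': at 10  emit P2@[15:17],P6@[16:17]
pos 18 'd': at 3 (fail-walked)
pos 19 'c': at 9
pos 20 'a': at 18
pos 21 'c': at 19
pos 22 'a': at 20
pos 23 'e': at 21  emit P0@[22:23],P5@[18:23]
pos 24 'c': at 22 (fail-walked)
pos 25 'a': at 1 (fail-walked)
pos 26 'e': at 2  emit P0@[25:26]
pos 27 'a': at 1 (fail-walked)
pos 28 'd': at 16
pos 29 'c': at 9 (fail-walked)
pos 30 'd': at 10  emit P2@[28:30],P6@[29:30]
pos 31 'e': at 0 (fail-walked)
pos 32 'd': at 3

Matches: [[5,3],[11,1],[17,2],[17,6],[23,0],[23,5],[26,0],[30,2],[30,6]]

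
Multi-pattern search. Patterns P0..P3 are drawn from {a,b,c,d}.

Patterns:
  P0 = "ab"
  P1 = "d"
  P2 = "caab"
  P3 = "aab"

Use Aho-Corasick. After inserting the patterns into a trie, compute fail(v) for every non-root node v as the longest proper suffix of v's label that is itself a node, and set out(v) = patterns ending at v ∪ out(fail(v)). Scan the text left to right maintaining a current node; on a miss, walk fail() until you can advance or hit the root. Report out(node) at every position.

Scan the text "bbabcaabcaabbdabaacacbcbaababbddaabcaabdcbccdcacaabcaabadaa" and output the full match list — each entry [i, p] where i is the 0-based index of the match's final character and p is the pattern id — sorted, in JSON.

Build:
Trie (insert patterns):
  n0 'ε': a→1 c→4 d→3
  n1 'a': a→8 b→2
  n2 'ab': ·  [P0 ends]
  n3 'd': ·  [P1 ends]
  n4 'c': a→5
  n5 'ca': a→6
  n6 'caa': b→7
  n7 'caab': ·  [P2 ends]
  n8 'aa': b→9
  n9 'aab': ·  [P3 ends]

BFS fail/out derivation:
  n1('a'): parent n0 fail=0; on 'a' 0 → fail=0;  out ∅∪∅=∅
  n3('d'): parent n0 fail=0; on 'd' 0 → fail=0;  out {1}∪∅={1}
  n4('c'): parent n0 fail=0; on 'c' 0 → fail=0;  out ∅∪∅=∅
  n2('ab'): parent n1 fail=0; on 'b' 0 → fail=0;  out {0}∪∅={0}
  n5('ca'): parent n4 fail=0; on 'a' 0 → fail=1;  out ∅∪∅=∅
  n8('aa'): parent n1 fail=0; on 'a' 0 → fail=1;  out ∅∪∅=∅
  n6('caa'): parent n5 fail=1; on 'a' 1 → fail=8;  out ∅∪∅=∅
  n9('aab'): parent n8 fail=1; on 'b' 1 → fail=2;  out {3}∪{0}={0,3}
  n7('caab'): parent n6 fail=8; on 'b' 8 → fail=9;  out {2}∪{0,3}={0,2,3}

Scan:
i=0 'b': node 0→0
i=1 'b': node 0→0
i=2 'a': node 0→1
i=3 'b': node 1→2  → match P0@[2:3]
i=4 'c': node 2→4 (fail-walked)
i=5 'a': node 4→5
i=6 'a': node 5→6
i=7 'b': node 6→7  → match P0@[6:7],P2@[4:7],P3@[5:7]
i=8 'c': node 7→4 (fail-walked)
i=9 'a': node 4→5
i=10 'a': node 5→6
i=11 'b': node 6→7  → match P0@[10:11],P2@[8:11],P3@[9:11]
i=12 'b': node 7→0 (fail-walked)
i=13 'd': node 0→3  → match P1@[13:13]
i=14 'a': node 3→1 (fail-walked)
i=15 'b': node 1→2  → match P0@[14:15]
i=16 'a': node 2→1 (fail-walked)
i=17 'a': node 1→8
i=18 'c': node 8→4 (fail-walked)
i=19 'a': node 4→5
i=20 'c': node 5→4 (fail-walked)
i=21 'b': node 4→0 (fail-walked)
i=22 'c': node 0→4
i=23 'b': node 4→0 (fail-walked)
i=24 'a': node 0→1
i=25 'a': node 1→8
i=26 'b': node 8→9  → match P0@[25:26],P3@[24:26]
i=27 'a': node 9→1 (fail-walked)
i=28 'b': node 1→2  → match P0@[27:28]
i=29 'b': node 2→0 (fail-walked)
i=30 'd': node 0→3  → match P1@[30:30]
i=31 'd': node 3→3 (fail-walked)  → match P1@[31:31]
i=32 'a': node 3→1 (fail-walked)
i=33 'a': node 1→8
i=34 'b': node 8→9  → match P0@[33:34],P3@[32:34]
i=35 'c': node 9→4 (fail-walked)
i=36 'a': node 4→5
i=37 'a': node 5→6
i=38 'b': node 6→7  → match P0@[37:38],P2@[35:38],P3@[36:38]
i=39 'd': node 7→3 (fail-walked)  → match P1@[39:39]
i=40 'c': node 3→4 (fail-walked)
i=41 'b': node 4→0 (fail-walked)
i=42 'c': node 0→4
i=43 'c': node 4→4 (fail-walked)
i=44 'd': node 4→3 (fail-walked)  → match P1@[44:44]
i=45 'c': node 3→4 (fail-walked)
i=46 'a': node 4→5
i=47 'c': node 5→4 (fail-walked)
i=48 'a': node 4→5
i=49 'a': node 5→6
i=50 'b': node 6→7  → match P0@[49:50],P2@[47:50],P3@[48:50]
i=51 'c': node 7→4 (fail-walked)
i=52 'a': node 4→5
i=53 'a': node 5→6
i=54 'b': node 6→7  → match P0@[53:54],P2@[51:54],P3@[52:54]
i=55 'a': node 7→1 (fail-walked)
i=56 'd': node 1→3 (fail-walked)  → match P1@[56:56]
i=57 'a': node 3→1 (fail-walked)
i=58 'a': node 1→8

Result: [[3,0],[7,0],[7,2],[7,3],[11,0],[11,2],[11,3],[13,1],[15,0],[26,0],[26,3],[28,0],[30,1],[31,1],[34,0],[34,3],[38,0],[38,2],[38,3],[39,1],[44,1],[50,0],[50,2],[50,3],[54,0],[54,2],[54,3],[56,1]]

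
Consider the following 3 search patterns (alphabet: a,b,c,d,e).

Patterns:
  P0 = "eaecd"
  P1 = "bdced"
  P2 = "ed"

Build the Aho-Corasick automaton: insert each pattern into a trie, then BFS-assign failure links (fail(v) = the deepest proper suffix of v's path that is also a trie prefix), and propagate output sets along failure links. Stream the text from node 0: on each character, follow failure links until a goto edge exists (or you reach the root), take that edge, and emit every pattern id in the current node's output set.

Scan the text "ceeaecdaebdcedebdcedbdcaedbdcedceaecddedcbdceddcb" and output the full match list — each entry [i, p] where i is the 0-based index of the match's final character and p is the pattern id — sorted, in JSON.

Build automaton:
Trie nodes:
  n0 'ε': b→6 e→1
  n1 'e': a→2 d→11
  n2 'ea': e→3
  n3 'eae': c→4
  n4 'eaec': d→5
  n5 'eaecd': ·  ←P0
  n6 'b': d→7
  n7 'bd': c→8
  n8 'bdc': e→9
  n9 'bdce': d→10
  n10 'bdced': ·  ←P1
  n11 'ed': ·  ←P2

BFS fail/out derivation:
  fail(1) 'e': from fail(0)=0 chase 'e': 0 ⇒ 0;  out=∅∪out(0)=∅
  fail(6) 'b': from fail(0)=0 chase 'b': 0 ⇒ 0;  out=∅∪out(0)=∅
  fail(2) 'ea': from fail(1)=0 chase 'a': 0 ⇒ 0;  out=∅∪out(0)=∅
  fail(7) 'bd': from fail(6)=0 chase 'd': 0 ⇒ 0;  out=∅∪out(0)=∅
  fail(11) 'ed': from fail(1)=0 chase 'd': 0 ⇒ 0;  out={2}∪out(0)={2}
  fail(3) 'eae': from fail(2)=0 chase 'e': 0 ⇒ 1;  out=∅∪out(1)=∅
  fail(8) 'bdc': from fail(7)=0 chase 'c': 0 ⇒ 0;  out=∅∪out(0)=∅
  fail(4) 'eaec': from fail(3)=1 chase 'c': 1→0 ⇒ 0;  out=∅∪out(0)=∅
  fail(9) 'bdce': from fail(8)=0 chase 'e': 0 ⇒ 1;  out=∅∪out(1)=∅
  fail(5) 'eaecd': from fail(4)=0 chase 'd': 0 ⇒ 0;  out={0}∪out(0)={0}
  fail(10) 'bdced': from fail(9)=1 chase 'd': 1 ⇒ 11;  out={1}∪out(11)={1,2}

Text stream:
pos 0 'c': at 0
pos 1 'e': at 1
pos 2 'e': at 1 (via fail)
pos 3 'a': at 2
pos 4 'e': at 3
pos 5 'c': at 4
pos 6 'd': at 5  → match P0@[2:6]
pos 7 'a': at 0 (via fail)
pos 8 'e': at 1
pos 9 'b': at 6 (via fail)
pos 10 'd': at 7
pos 11 'c': at 8
pos 12 'e': at 9
pos 13 'd': at 10  → match P1@[9:13],P2@[12:13]
pos 14 'e': at 1 (via fail)
pos 15 'b': at 6 (via fail)
pos 16 'd': at 7
pos 17 'c': at 8
pos 18 'e': at 9
pos 19 'd': at 10  → match P1@[15:19],P2@[18:19]
pos 20 'b': at 6 (via fail)
pos 21 'd': at 7
pos 22 'c': at 8
pos 23 'a': at 0 (via fail)
pos 24 'e': at 1
pos 25 'd': at 11  → match P2@[24:25]
pos 26 'b': at 6 (via fail)
pos 27 'd': at 7
pos 28 'c': at 8
pos 29 'e': at 9
pos 30 'd': at 10  → match P1@[26:30],P2@[29:30]
pos 31 'c': at 0 (via fail)
pos 32 'e': at 1
pos 33 'a': at 2
pos 34 'e': at 3
pos 35 'c': at 4
pos 36 'd': at 5  → match P0@[32:36]
pos 37 'd': at 0 (via fail)
pos 38 'e': at 1
pos 39 'd': at 11  → match P2@[38:39]
pos 40 'c': at 0 (via fail)
pos 41 'b': at 6
pos 42 'd': at 7
pos 43 'c': at 8
pos 44 'e': at 9
pos 45 'd': at 10  → match P1@[41:45],P2@[44:45]
pos 46 'd': at 0 (via fail)
pos 47 'c': at 0
pos 48 'b': at 6

All matches (sorted): [[6,0],[13,1],[13,2],[19,1],[19,2],[25,2],[30,1],[30,2],[36,0],[39,2],[45,1],[45,2]]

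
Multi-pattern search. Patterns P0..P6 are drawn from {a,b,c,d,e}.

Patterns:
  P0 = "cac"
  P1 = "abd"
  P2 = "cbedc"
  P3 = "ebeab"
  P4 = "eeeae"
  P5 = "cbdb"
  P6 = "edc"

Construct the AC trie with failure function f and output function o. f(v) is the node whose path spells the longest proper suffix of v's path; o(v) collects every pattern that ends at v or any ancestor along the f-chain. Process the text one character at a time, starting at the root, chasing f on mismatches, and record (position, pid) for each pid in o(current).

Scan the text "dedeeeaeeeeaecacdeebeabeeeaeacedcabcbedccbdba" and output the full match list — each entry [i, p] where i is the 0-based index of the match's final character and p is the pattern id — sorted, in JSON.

Build:
Trie (insert patterns):
  n0 'ε': a→4 c→1 e→11
  n1 'c': a→2 b→7
  n2 'ca': c→3
  n3 'cac': ·  [P0 ends]
  n4 'a': b→5
  n5 'ab': d→6
  n6 'abd': ·  [P1 ends]
  n7 'cb': d→20 e→8
  n8 'cbe': d→9
  n9 'cbed': c→10
  n10 'cbedc': ·  [P2 ends]
  n11 'e': b→12 d→22 e→16
  n12 'eb': e→13
  n13 'ebe': a→14
  n14 'ebea': b→15
  n15 'ebeab': ·  [P3 ends]
  n16 'ee': e→17
  n17 'eee': a→18
  n18 'eeea': e→19
  n19 'eeeae': ·  [P4 ends]
  n20 'cbd': b→21
  n21 'cbdb': ·  [P5 ends]
  n22 'ed': c→23
  n23 'edc': ·  [P6 ends]

Failure links (BFS by depth):
  n1('c'): parent n0 fail=0; on 'c' 0 → fail=0;  out ∅∪∅=∅
  n4('a'): parent n0 fail=0; on 'a' 0 → fail=0;  out ∅∪∅=∅
  n11('e'): parent n0 fail=0; on 'e' 0 → fail=0;  out ∅∪∅=∅
  n2('ca'): parent n1 fail=0; on 'a' 0 → fail=4;  out ∅∪∅=∅
  n5('ab'): parent n4 fail=0; on 'b' 0 → fail=0;  out ∅∪∅=∅
  n7('cb'): parent n1 fail=0; on 'b' 0 → fail=0;  out ∅∪∅=∅
  n12('eb'): parent n11 fail=0; on 'b' 0 → fail=0;  out ∅∪∅=∅
  n16('ee'): parent n11 fail=0; on 'e' 0 → fail=11;  out ∅∪∅=∅
  n22('ed'): parent n11 fail=0; on 'd' 0 → fail=0;  out ∅∪∅=∅
  n3('cac'): parent n2 fail=4; on 'c' 4→0 → fail=1;  out {0}∪∅={0}
  n6('abd'): parent n5 fail=0; on 'd' 0 → fail=0;  out {1}∪∅={1}
  n8('cbe'): parent n7 fail=0; on 'e' 0 → fail=11;  out ∅∪∅=∅
  n13('ebe'): parent n12 fail=0; on 'e' 0 → fail=11;  out ∅∪∅=∅
  n17('eee'): parent n16 fail=11; on 'e' 11 → fail=16;  out ∅∪∅=∅
  n20('cbd'): parent n7 fail=0; on 'd' 0 → fail=0;  out ∅∪∅=∅
  n23('edc'): parent n22 fail=0; on 'c' 0 → fail=1;  out {6}∪∅={6}
  n9('cbed'): parent n8 fail=11; on 'd' 11 → fail=22;  out ∅∪∅=∅
  n14('ebea'): parent n13 fail=11; on 'a' 11→0 → fail=4;  out ∅∪∅=∅
  n18('eeea'): parent n17 fail=16; on 'a' 16→11→0 → fail=4;  out ∅∪∅=∅
  n21('cbdb'): parent n20 fail=0; on 'b' 0 → fail=0;  out {5}∪∅={5}
  n10('cbedc'): parent n9 fail=22; on 'c' 22 → fail=23;  out {2}∪{6}={2,6}
  n15('ebeab'): parent n14 fail=4; on 'b' 4 → fail=5;  out {3}∪∅={3}
  n19('eeeae'): parent n18 fail=4; on 'e' 4→0 → fail=11;  out {4}∪∅={4}

Run:
[0] read 'd'  n0⇒n0
[1] read 'e'  n0⇒n11
[2] read 'd'  n11⇒n22
[3] read 'e'  n22⇒n11 (fail-walked)
[4] read 'e'  n11⇒n16
[5] read 'e'  n16⇒n17
[6] read 'a'  n17⇒n18
[7] read 'e'  n18⇒n19  emit P4@[3:7]
[8] read 'e'  n19⇒n16 (fail-walked)
[9] read 'e'  n16⇒n17
[10] read 'e'  n17⇒n17 (fail-walked)
[11] read 'a'  n17⇒n18
[12] read 'e'  n18⇒n19  emit P4@[8:12]
[13] read 'c'  n19⇒n1 (fail-walked)
[14] read 'a'  n1⇒n2
[15] read 'c'  n2⇒n3  emit P0@[13:15]
[16] read 'd'  n3⇒n0 (fail-walked)
[17] read 'e'  n0⇒n11
[18] read 'e'  n11⇒n16
[19] read 'b'  n16⇒n12 (fail-walked)
[20] read 'e'  n12⇒n13
[21] read 'a'  n13⇒n14
[22] read 'b'  n14⇒n15  emit P3@[18:22]
[23] read 'e'  n15⇒n11 (fail-walked)
[24] read 'e'  n11⇒n16
[25] read 'e'  n16⇒n17
[26] read 'a'  n17⇒n18
[27] read 'e'  n18⇒n19  emit P4@[23:27]
[28] read 'a'  n19⇒n4 (fail-walked)
[29] read 'c'  n4⇒n1 (fail-walked)
[30] read 'e'  n1⇒n11 (fail-walked)
[31] read 'd'  n11⇒n22
[32] read 'c'  n22⇒n23  emit P6@[30:32]
[33] read 'a'  n23⇒n2 (fail-walked)
[34] read 'b'  n2⇒n5 (fail-walked)
[35] read 'c'  n5⇒n1 (fail-walked)
[36] read 'b'  n1⇒n7
[37] read 'e'  n7⇒n8
[38] read 'd'  n8⇒n9
[39] read 'c'  n9⇒n10  emit P2@[35:39],P6@[37:39]
[40] read 'c'  n10⇒n1 (fail-walked)
[41] read 'b'  n1⇒n7
[42] read 'd'  n7⇒n20
[43] read 'b'  n20⇒n21  emit P5@[40:43]
[44] read 'a'  n21⇒n4 (fail-walked)

All matches (sorted): [[7,4],[12,4],[15,0],[22,3],[27,4],[32,6],[39,2],[39,6],[43,5]]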